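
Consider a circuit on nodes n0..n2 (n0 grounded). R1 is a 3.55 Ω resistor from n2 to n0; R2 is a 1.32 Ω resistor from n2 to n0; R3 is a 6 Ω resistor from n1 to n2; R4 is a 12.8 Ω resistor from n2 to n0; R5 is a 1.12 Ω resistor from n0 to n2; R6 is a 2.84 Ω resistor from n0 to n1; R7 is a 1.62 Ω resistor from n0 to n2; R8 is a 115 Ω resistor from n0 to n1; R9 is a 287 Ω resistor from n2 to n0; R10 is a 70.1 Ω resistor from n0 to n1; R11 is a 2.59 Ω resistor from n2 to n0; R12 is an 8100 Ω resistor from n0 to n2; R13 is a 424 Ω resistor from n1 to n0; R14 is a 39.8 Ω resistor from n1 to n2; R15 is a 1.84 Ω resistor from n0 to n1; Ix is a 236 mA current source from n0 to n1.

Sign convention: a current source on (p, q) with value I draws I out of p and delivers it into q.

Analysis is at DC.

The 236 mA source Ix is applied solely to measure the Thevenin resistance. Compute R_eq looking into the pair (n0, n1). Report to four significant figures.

R_eq = 0.9081 Ω

Element admittances at DC:
  Y(R1) = 0.2817 S between n2,n0
  Y(R2) = 0.7576 S between n2,n0
  Y(R3) = 0.1667 S between n1,n2
  Y(R4) = 0.07812 S between n2,n0
  Y(R5) = 0.8929 S between n0,n2
  Y(R6) = 0.3521 S between n0,n1
  Y(R7) = 0.6173 S between n0,n2
  Y(R8) = 0.008696 S between n0,n1
  Y(R9) = 0.003484 S between n2,n0
  Y(R10) = 0.01427 S between n0,n1
  Y(R11) = 0.3861 S between n2,n0
  Y(R12) = 0.0001235 S between n0,n2
  Y(R13) = 0.002358 S between n1,n0
  Y(R14) = 0.02513 S between n1,n2
  Y(R15) = 0.5435 S between n0,n1
  Ix: injects 0.236 A into n1 (from n0)
Assemble and solve the 2×2 MNA system:
  V(n1)=0.2143  V(n2)=0.01281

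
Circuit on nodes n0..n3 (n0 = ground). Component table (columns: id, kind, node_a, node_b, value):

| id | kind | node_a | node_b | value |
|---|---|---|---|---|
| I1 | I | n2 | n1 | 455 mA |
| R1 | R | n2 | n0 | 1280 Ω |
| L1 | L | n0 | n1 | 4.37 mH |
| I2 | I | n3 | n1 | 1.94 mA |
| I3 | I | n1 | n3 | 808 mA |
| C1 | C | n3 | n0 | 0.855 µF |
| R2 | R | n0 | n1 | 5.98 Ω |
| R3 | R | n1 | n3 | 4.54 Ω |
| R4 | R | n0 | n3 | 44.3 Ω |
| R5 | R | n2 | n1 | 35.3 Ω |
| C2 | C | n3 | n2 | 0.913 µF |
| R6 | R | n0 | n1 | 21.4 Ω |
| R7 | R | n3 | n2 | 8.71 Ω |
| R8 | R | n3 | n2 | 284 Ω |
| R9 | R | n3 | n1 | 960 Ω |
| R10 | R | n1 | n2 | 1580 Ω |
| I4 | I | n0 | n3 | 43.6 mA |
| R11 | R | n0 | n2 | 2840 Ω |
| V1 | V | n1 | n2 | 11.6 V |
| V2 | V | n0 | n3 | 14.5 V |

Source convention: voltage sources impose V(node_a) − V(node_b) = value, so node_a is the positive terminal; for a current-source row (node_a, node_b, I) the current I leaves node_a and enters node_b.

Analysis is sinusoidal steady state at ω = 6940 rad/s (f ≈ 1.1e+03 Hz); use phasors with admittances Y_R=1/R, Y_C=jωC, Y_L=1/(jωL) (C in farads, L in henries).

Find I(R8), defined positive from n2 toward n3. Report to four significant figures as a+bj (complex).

MNA unknowns: 3 node voltages V₁..V_3 plus 2 source currents (V1, V2)
I1: z[2]−=0.455, z[1]+=0.455
R1: Y=0.0007813+0.000j on G[2,0]
L1: Y=0.000-0.03297j on G[0,1]
I2: z[3]−=0.00194, z[1]+=0.00194
I3: z[1]−=0.808, z[3]+=0.808
C1: Y=0.000+0.005934j on G[3,0]
R2: Y=0.1672+0.000j on G[0,1]
R3: Y=0.2203+0.000j on G[1,3]
R4: Y=0.02257+0.000j on G[0,3]
R5: Y=0.02833+0.000j on G[2,1]
C2: Y=0.000+0.006336j on G[3,2]
R6: Y=0.04673+0.000j on G[0,1]
R7: Y=0.1148+0.000j on G[3,2]
R8: Y=0.003521+0.000j on G[3,2]
R9: Y=0.001042+0.000j on G[3,1]
R10: Y=0.0006329+0.000j on G[1,2]
I4: z[0]−=0.0436, z[3]+=0.0436
R11: Y=0.0003521+0.000j on G[0,2]
V1: row V1−V2=11.6, i_V1 at 1,2
V2: row V0−V3=14.5, i_V2 at 0,3
solve → V1=-7.813-0.4083j, V2=-19.41-0.4083j, V3=-14.50+0.000j
aux → i_V1=-0.4817-0.07991j, i_V2=-2.078+0.08377j

-0.01730-0.001438j A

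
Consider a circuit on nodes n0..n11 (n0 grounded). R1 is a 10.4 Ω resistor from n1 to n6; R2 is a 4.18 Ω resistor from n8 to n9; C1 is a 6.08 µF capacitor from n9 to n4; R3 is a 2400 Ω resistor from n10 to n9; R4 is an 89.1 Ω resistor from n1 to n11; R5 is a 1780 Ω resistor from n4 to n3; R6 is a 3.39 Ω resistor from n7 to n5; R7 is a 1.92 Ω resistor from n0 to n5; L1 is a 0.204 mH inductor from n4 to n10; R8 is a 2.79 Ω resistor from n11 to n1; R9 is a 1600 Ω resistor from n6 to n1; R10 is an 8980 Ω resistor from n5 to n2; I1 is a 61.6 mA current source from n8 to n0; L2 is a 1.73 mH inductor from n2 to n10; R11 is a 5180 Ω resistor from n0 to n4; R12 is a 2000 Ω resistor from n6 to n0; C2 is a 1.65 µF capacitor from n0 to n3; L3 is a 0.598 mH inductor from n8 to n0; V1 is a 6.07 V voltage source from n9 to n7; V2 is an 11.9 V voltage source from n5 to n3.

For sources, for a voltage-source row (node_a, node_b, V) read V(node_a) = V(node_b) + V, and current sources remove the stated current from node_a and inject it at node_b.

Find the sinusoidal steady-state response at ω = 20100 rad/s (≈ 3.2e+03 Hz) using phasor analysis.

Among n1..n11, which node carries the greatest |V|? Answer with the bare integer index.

3

MNA unknowns: 11 node voltages V₁..V_11 plus 2 source currents (V1, V2)
R1: Y=0.09615+0.000j on G[1,6]
R2: Y=0.2392+0.000j on G[8,9]
C1: Y=0.000+0.1222j on G[9,4]
R3: Y=0.0004167+0.000j on G[10,9]
R4: Y=0.01122+0.000j on G[1,11]
R5: Y=0.0005618+0.000j on G[4,3]
R6: Y=0.2950+0.000j on G[7,5]
R7: Y=0.5208+0.000j on G[0,5]
L1: Y=0.000-0.2439j on G[4,10]
R8: Y=0.3584+0.000j on G[11,1]
R9: Y=0.0006250+0.000j on G[6,1]
R10: Y=0.0001114+0.000j on G[5,2]
I1: z[8]−=0.0616, z[0]+=0.0616
L2: Y=0.000-0.02876j on G[2,10]
R11: Y=0.0001931+0.000j on G[0,4]
R12: Y=0.0005000+0.000j on G[6,0]
C2: Y=0.000+0.03317j on G[0,3]
L3: Y=0.000-0.08320j on G[8,0]
V1: row V9−V7=6.07, i_V1 at 9,7
V2: row V5−V3=11.9, i_V2 at 5,3
solve → V1=0.000+0.000j, V2=4.379+2.191j, V3=-12.45+1.274j, V4=4.374+2.212j, V5=-0.5458+1.274j, V6=0.000+0.000j, V7=-1.687+2.123j, V8=3.022+3.174j, V9=4.383+2.123j, V10=4.375+2.210j, V11=0.000+0.000j
aux → i_V1=-0.3365+0.2504j, i_V2=-0.05172-0.4133j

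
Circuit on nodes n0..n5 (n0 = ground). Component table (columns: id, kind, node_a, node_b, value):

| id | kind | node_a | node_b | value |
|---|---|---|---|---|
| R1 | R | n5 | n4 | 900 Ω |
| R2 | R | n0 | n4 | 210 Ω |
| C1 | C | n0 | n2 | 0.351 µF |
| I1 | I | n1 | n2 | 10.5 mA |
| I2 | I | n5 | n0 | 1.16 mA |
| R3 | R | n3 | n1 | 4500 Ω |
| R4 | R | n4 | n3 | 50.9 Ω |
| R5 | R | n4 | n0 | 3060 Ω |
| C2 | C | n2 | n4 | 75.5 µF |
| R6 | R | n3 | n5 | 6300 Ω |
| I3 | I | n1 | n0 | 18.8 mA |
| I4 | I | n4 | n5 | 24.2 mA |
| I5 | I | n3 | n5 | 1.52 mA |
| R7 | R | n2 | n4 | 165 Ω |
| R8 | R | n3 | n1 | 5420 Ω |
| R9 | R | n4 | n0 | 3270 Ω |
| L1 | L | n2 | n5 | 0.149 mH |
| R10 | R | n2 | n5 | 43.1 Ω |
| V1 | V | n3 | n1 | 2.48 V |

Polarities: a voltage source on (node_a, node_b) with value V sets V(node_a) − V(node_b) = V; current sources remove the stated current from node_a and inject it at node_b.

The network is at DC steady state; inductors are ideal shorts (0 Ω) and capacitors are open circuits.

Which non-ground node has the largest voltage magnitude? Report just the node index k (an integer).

1

Element admittances at DC:
  Y(R1) = 0.001111 S between n5,n4
  Y(R2) = 0.004762 S between n0,n4
  Y(C1) = 0.000 S between n0,n2
  I1: injects 0.0105 A into n2 (from n1)
  I2: injects 0.00116 A into n0 (from n5)
  Y(R3) = 0.0002222 S between n3,n1
  Y(R4) = 0.01965 S between n4,n3
  Y(R5) = 0.0003268 S between n4,n0
  Y(C2) = 0.000 S between n2,n4
  Y(R6) = 0.0001587 S between n3,n5
  I3: injects 0.0188 A into n0 (from n1)
  I4: injects 0.0242 A into n5 (from n4)
  I5: injects 0.00152 A into n5 (from n3)
  Y(R7) = 0.006061 S between n2,n4
  Y(R8) = 0.0001845 S between n3,n1
  Y(R9) = 0.0003058 S between n4,n0
  L1: short n2↔n5 (DC inductor)
  Y(R10) = 0.02320 S between n2,n5
  V1: constraint V(n3)−V(n1) = 2.48
Assemble and solve the 7×7 MNA system:
  V(n1)=-7.698  V(n2)=1.050  V(n3)=-5.218  V(n4)=-3.700  V(n5)=1.050
  i(L1)=-0.01829  i(V1)=0.02829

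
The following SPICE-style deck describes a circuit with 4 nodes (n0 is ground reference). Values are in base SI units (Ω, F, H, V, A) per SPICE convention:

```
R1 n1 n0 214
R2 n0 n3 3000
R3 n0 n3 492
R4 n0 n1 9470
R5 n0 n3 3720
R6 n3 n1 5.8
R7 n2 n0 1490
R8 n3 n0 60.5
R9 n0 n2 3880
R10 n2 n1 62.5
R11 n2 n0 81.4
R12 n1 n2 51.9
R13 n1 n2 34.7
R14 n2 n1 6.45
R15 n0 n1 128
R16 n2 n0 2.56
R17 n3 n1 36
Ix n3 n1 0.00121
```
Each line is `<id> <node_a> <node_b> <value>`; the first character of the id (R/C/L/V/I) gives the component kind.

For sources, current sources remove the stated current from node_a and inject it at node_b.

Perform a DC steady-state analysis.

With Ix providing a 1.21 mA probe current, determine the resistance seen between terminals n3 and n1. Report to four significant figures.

R_eq = 4.603 Ω

Element admittances at DC:
  Y(R1) = 0.004673 S between n1,n0
  Y(R2) = 0.0003333 S between n0,n3
  Y(R3) = 0.002033 S between n0,n3
  Y(R4) = 0.0001056 S between n0,n1
  Y(R5) = 0.0002688 S between n0,n3
  Y(R6) = 0.1724 S between n3,n1
  Y(R7) = 0.0006711 S between n2,n0
  Y(R8) = 0.01653 S between n3,n0
  Y(R9) = 0.0002577 S between n0,n2
  Y(R10) = 0.01600 S between n2,n1
  Y(R11) = 0.01229 S between n2,n0
  Y(R12) = 0.01927 S between n1,n2
  Y(R13) = 0.02882 S between n1,n2
  Y(R14) = 0.1550 S between n2,n1
  Y(R15) = 0.007812 S between n0,n1
  Y(R16) = 0.3906 S between n2,n0
  Y(R17) = 0.02778 S between n3,n1
  Ix: injects 0.00121 A into n1 (from n3)
Assemble and solve the 3×3 MNA system:
  V(n1)=0.0006141  V(n2)=0.0002160  V(n3)=-0.004956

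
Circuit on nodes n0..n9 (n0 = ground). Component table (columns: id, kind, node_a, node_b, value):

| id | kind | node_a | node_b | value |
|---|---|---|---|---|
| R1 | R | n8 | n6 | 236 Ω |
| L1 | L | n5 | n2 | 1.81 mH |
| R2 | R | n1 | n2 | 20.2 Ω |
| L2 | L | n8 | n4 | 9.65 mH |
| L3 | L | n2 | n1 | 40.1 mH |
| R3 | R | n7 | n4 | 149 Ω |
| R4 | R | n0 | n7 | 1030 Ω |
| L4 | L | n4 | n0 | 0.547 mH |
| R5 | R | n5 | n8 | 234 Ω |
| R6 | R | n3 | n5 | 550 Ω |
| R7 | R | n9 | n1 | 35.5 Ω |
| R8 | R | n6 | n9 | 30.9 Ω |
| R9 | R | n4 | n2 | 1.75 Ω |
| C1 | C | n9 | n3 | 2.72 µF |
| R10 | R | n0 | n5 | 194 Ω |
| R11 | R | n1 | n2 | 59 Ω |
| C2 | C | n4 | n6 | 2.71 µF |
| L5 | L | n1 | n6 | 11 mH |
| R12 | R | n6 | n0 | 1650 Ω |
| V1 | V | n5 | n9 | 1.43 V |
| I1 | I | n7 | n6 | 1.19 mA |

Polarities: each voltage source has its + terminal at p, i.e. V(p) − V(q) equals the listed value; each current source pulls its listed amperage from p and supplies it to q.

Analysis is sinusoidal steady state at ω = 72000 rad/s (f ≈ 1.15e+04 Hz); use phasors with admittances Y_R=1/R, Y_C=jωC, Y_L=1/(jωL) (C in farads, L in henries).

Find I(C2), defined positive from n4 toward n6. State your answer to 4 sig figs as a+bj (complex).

Element admittances at ω=72000 rad/s:
  Y(R1) = 0.004237+0.000j S between n8,n6
  Y(L1) = 0.000-0.007673j S between n5,n2
  Y(R2) = 0.04950+0.000j S between n1,n2
  Y(L2) = 0.000-0.001439j S between n8,n4
  Y(L3) = 0.000-0.0003464j S between n2,n1
  Y(R3) = 0.006711+0.000j S between n7,n4
  Y(R4) = 0.0009709+0.000j S between n0,n7
  Y(L4) = 0.000-0.02539j S between n4,n0
  Y(R5) = 0.004274+0.000j S between n5,n8
  Y(R6) = 0.001818+0.000j S between n3,n5
  Y(R7) = 0.02817+0.000j S between n9,n1
  Y(R8) = 0.03236+0.000j S between n6,n9
  Y(R9) = 0.5714+0.000j S between n4,n2
  Y(C1) = 0.000+0.1958j S between n9,n3
  Y(R10) = 0.005155+0.000j S between n0,n5
  Y(R11) = 0.01695+0.000j S between n1,n2
  Y(C2) = 0.000+0.1951j S between n4,n6
  Y(L5) = 0.000-0.001263j S between n1,n6
  Y(R12) = 0.0006061+0.000j S between n6,n0
  V1: constraint V(n5)−V(n9) = 1.43
  I1: injects 0.00119 A into n6 (from n7)
Assemble and solve the 10×10 MNA system:
  V(n1)=-0.08053-0.1920j  V(n2)=-0.02629-0.2518j  V(n3)=-0.2062-0.05928j  V(n4)=-0.02278-0.2420j  V(n5)=1.224-0.04601j  V(n6)=0.01230-0.2245j  V(n7)=-0.1748-0.2114j  V(n8)=0.5851-0.03207j  V(n9)=-0.2063-0.04601j
  i(V1)=-0.01322+0.009864j

0.003423-0.006845j A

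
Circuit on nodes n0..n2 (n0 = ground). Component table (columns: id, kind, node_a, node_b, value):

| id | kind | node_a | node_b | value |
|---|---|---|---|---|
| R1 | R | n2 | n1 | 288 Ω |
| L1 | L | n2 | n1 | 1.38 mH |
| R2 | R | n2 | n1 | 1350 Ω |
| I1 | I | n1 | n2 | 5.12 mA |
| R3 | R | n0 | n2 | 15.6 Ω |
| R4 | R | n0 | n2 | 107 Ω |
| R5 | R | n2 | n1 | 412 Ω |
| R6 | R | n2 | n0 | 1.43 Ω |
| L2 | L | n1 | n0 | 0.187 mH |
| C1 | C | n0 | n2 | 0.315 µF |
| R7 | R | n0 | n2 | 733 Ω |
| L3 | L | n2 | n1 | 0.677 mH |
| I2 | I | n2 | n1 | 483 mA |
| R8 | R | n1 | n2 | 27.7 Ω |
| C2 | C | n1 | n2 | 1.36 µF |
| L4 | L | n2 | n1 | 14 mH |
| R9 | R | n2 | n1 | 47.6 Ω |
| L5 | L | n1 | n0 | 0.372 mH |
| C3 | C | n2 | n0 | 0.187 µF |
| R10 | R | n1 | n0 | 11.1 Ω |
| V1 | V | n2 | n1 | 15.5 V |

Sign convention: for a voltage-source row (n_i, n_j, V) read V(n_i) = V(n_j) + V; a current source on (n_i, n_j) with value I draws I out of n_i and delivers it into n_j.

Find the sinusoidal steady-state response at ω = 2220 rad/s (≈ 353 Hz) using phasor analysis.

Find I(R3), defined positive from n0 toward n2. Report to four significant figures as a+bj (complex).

-0.9459+0.2012j A

Element admittances at ω=2220 rad/s:
  Y(R1) = 0.003472+0.000j S between n2,n1
  Y(L1) = 0.000-0.3264j S between n2,n1
  Y(R2) = 0.0007407+0.000j S between n2,n1
  I1: injects 0.00512 A into n2 (from n1)
  Y(R3) = 0.06410+0.000j S between n0,n2
  Y(R4) = 0.009346+0.000j S between n0,n2
  Y(R5) = 0.002427+0.000j S between n2,n1
  Y(R6) = 0.6993+0.000j S between n2,n0
  Y(L2) = 0.000-2.409j S between n1,n0
  Y(C1) = 0.000+0.0006993j S between n0,n2
  Y(R7) = 0.001364+0.000j S between n0,n2
  Y(L3) = 0.000-0.6654j S between n2,n1
  I2: injects 0.483 A into n1 (from n2)
  Y(R8) = 0.03610+0.000j S between n1,n2
  Y(C2) = 0.000+0.003019j S between n1,n2
  Y(L4) = 0.000-0.03218j S between n2,n1
  Y(R9) = 0.02101+0.000j S between n2,n1
  Y(L5) = 0.000-1.211j S between n1,n0
  Y(C3) = 0.000+0.0004151j S between n2,n0
  Y(R10) = 0.09009+0.000j S between n1,n0
  V1: constraint V(n2)−V(n1) = 15.5
Assemble and solve the 3×3 MNA system:
  V(n1)=-0.7447-3.138j  V(n2)=14.76-3.138j
  i(V1)=-12.89+18.24j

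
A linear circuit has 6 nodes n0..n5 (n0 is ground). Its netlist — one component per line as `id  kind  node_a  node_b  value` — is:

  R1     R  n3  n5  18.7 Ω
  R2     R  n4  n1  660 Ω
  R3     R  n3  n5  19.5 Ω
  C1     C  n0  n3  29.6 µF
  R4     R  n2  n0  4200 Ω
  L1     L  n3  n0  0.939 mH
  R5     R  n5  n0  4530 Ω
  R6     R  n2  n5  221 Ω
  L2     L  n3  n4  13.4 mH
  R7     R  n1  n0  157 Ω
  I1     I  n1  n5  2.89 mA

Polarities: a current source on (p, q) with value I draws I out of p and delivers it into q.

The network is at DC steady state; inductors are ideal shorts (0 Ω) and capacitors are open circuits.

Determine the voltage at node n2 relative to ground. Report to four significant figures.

MNA unknowns: 5 node voltages V₁..V_5 plus 2 source currents (L1, L2)
R1: Y=0.05348 on G[3,5]
R2: Y=0.001515 on G[4,1]
R3: Y=0.05128 on G[3,5]
C1: Y=0.000 on G[0,3]
R4: Y=0.0002381 on G[2,0]
L1: row V3−V0=0, i_L1 at 3,0
R5: Y=0.0002208 on G[5,0]
R6: Y=0.004525 on G[2,5]
L2: row V3−V4=0, i_L2 at 3,4
R7: Y=0.006369 on G[1,0]
I1: z[1]−=0.00289, z[5]+=0.00289
solve → V1=-0.3665, V2=0.02610, V3=0.000, V4=0.000, V5=0.02747
aux → i_L1=0.002322, i_L2=0.0005554

0.02610 V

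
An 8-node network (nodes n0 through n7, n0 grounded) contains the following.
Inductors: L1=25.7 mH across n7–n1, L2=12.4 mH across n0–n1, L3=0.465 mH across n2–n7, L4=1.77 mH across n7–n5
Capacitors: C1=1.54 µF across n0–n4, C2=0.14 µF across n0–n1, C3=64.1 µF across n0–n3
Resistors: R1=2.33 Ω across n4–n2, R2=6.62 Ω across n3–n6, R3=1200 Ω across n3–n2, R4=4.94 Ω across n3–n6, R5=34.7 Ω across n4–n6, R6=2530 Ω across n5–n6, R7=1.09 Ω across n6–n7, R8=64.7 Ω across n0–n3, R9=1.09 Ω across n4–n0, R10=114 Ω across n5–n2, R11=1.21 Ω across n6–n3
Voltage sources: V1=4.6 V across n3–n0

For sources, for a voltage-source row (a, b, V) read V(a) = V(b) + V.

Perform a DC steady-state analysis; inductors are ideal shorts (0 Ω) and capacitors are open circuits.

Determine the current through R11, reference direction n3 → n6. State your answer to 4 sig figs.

Apply KCL at each of the 7 non-ground nodes and solve the resulting linear system.
Node n1: branches {L1, L2, C2} → V_1 = 0.000
Node n2: branches {R1, R3, L3, R10} → V_2 = 0.000
Node n3: branches {R2, R3, R4, C3, R8, R11, V1} → V_3 = 4.600
Node n4: branches {C1, R1, R5, R9} → V_4 = 0.05349
Node n5: branches {R6, L4, R10} → V_5 = 0.000
Node n6: branches {R2, R4, R5, R6, R7, R11} → V_6 = 2.553
Node n7: branches {L1, L3, R7, L4} → V_7 = 0.000
Source currents: i(L1)=2.370, i(L2)=-2.370, i(L3)=0.02679, i(L4)=-0.001009, i(V1)=-2.490

1.692 A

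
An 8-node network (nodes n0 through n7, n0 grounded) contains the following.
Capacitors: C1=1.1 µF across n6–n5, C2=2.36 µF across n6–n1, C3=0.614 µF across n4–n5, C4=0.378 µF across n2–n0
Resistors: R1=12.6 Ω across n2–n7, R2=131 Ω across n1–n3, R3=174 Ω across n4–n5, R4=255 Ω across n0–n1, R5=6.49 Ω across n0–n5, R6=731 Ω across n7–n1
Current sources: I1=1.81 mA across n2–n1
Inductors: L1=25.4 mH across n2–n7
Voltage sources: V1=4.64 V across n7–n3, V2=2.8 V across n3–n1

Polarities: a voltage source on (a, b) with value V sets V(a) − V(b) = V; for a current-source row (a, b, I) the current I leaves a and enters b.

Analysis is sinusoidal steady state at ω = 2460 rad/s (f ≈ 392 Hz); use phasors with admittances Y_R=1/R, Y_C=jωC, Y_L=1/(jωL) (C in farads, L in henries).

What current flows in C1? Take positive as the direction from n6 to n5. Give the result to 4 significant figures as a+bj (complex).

Apply KCL at each of the 7 non-ground nodes and solve the resulting linear system.
Node n1: branches {R2, C2, I1, R4, R6, V2} → V_1 = -0.8362-1.161j
Node n2: branches {R1, I1, C4, L1} → V_2 = 6.583-1.242j
Node n3: branches {R2, V1, V2} → V_3 = 1.964-1.161j
Node n4: branches {R3, C3} → V_4 = 0.01378-0.01018j
Node n5: branches {C1, R3, C3, R5} → V_5 = 0.01378-0.01018j
Node n6: branches {C1, C2} → V_6 = -0.5659-0.7951j
Node n7: branches {R1, L1, R6, V1} → V_7 = 6.604-1.161j
Source currents: i(V1)=-0.01314-0.006121j, i(V2)=-0.03452-0.006121j

0.002124-0.001569j A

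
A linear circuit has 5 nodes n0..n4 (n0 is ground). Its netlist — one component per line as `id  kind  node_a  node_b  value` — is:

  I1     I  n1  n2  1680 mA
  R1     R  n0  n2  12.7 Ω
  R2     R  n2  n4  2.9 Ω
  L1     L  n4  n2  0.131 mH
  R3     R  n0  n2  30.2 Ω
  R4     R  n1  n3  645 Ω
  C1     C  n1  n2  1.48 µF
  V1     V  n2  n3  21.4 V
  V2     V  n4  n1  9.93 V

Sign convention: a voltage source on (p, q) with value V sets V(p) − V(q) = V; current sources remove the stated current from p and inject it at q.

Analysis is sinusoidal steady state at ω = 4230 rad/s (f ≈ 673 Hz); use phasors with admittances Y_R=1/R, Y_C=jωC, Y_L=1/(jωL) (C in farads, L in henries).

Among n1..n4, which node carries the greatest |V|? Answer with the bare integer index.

3

Element admittances at ω=4230 rad/s:
  I1: injects 1.68 A into n2 (from n1)
  Y(R1) = 0.07874+0.000j S between n0,n2
  Y(R2) = 0.3448+0.000j S between n2,n4
  Y(L1) = 0.000-1.805j S between n4,n2
  Y(R3) = 0.03311+0.000j S between n0,n2
  Y(R4) = 0.001550+0.000j S between n1,n3
  Y(C1) = 0.000+0.006260j S between n1,n2
  V1: constraint V(n2)−V(n3) = 21.4
  V2: constraint V(n4)−V(n1) = 9.93
Assemble and solve the 6×6 MNA system:
  V(n1)=-10.14-0.9039j  V(n2)=0.000+0.000j  V(n3)=-21.40+0.000j  V(n4)=-0.2087-0.9039j
  i(V1)=-0.01746+0.001401j  i(V2)=1.703-0.06487j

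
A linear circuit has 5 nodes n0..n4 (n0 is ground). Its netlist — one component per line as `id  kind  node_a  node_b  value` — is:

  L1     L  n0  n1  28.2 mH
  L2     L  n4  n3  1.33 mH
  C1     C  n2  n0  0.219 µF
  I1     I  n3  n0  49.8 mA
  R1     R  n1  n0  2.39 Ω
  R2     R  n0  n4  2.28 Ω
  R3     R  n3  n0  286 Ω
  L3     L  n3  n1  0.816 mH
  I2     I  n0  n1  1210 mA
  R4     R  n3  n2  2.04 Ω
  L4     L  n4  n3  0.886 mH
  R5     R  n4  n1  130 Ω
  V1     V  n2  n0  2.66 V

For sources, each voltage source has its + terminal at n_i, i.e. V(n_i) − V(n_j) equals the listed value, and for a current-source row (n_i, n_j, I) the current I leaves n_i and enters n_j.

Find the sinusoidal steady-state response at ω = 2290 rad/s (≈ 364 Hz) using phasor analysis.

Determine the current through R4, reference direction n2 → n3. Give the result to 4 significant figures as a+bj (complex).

Apply KCL at each of the 4 non-ground nodes and solve the resulting linear system.
Node n1: branches {L1, R1, L3, I2, R5} → V_1 = 2.230+0.6109j
Node n2: branches {C1, R4, V1} → V_2 = 2.660+0.000j
Node n3: branches {L2, I1, R3, L3, R4, L4} → V_3 = 1.799+0.1223j
Node n4: branches {L2, R2, L4, R5} → V_4 = 1.444-0.6417j
Source currents: i(V1)=-0.4221+0.05864j

0.4221-0.05997j A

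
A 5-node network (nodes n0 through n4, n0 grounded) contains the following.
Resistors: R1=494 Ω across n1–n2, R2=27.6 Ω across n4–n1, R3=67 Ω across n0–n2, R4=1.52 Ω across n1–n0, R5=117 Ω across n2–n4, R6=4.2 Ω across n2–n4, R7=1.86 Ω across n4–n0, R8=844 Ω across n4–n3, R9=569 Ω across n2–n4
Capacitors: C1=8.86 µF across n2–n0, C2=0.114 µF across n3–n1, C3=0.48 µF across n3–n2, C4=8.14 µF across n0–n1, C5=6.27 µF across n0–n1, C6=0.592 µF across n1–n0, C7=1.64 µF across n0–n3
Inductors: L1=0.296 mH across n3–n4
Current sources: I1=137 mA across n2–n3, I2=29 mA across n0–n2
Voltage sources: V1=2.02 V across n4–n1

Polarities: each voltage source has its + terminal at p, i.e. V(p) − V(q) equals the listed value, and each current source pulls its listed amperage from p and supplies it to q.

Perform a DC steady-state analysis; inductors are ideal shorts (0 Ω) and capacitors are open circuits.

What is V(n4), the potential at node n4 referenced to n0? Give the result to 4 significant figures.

MNA unknowns: 4 node voltages V₁..V_4 plus 2 source currents (L1, V1)
R1: Y=0.002024 on G[1,2]
C1: Y=0.000 on G[2,0]
R2: Y=0.03623 on G[4,1]
C2: Y=0.000 on G[3,1]
C3: Y=0.000 on G[3,2]
L1: row V3−V4=0, i_L1 at 3,4
C4: Y=0.000 on G[0,1]
R3: Y=0.01493 on G[0,2]
R4: Y=0.6579 on G[1,0]
C5: Y=0.000 on G[0,1]
R5: Y=0.008547 on G[2,4]
I1: z[2]−=0.137, z[3]+=0.137
C6: Y=0.000 on G[1,0]
R6: Y=0.2381 on G[2,4]
I2: z[0]−=0.029, z[2]+=0.029
R7: Y=0.5376 on G[4,0]
R8: Y=0.001185 on G[4,3]
C7: Y=0.000 on G[0,3]
R9: Y=0.001757 on G[2,4]
V1: row V4−V1=2.02, i_V1 at 4,1
solve → V1=-0.8922, V2=0.6420, V3=1.128, V4=1.128
aux → i_L1=0.1370, i_V1=-0.6632

1.128 V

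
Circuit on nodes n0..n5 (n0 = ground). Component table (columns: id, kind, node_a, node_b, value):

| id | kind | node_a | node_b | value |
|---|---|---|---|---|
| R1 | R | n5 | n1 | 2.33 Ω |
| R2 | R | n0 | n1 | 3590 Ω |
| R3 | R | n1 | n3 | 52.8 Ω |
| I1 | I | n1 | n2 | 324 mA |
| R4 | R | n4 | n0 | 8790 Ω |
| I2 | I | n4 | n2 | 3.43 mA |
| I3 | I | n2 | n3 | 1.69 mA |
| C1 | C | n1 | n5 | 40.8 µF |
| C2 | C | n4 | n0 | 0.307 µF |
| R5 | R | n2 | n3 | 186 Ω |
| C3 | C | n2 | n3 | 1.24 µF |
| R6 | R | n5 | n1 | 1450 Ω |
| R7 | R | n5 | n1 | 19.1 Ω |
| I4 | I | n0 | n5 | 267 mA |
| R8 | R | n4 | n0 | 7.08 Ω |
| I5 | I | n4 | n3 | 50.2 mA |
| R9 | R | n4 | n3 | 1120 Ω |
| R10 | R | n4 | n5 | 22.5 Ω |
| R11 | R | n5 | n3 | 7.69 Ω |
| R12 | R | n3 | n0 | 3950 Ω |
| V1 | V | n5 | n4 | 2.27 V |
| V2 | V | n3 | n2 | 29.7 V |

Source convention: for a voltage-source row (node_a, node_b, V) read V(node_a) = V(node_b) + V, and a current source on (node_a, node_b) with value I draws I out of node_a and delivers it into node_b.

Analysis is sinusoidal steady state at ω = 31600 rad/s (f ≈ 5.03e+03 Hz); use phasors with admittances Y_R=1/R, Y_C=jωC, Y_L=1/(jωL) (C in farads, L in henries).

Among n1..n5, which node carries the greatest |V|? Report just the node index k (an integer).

Apply KCL at each of the 5 non-ground nodes and solve the resulting linear system.
Node n1: branches {R1, R2, R3, I1, C1, R6, R7} → V_1 = 4.058+0.05987j
Node n2: branches {I1, I2, I3, R5, C3, V2} → V_2 = -23.08-0.1037j
Node n3: branches {R3, I3, R5, C3, I5, R9, R11, R12, V2} → V_3 = 6.616-0.1037j
Node n4: branches {R4, I2, C2, R8, I5, R9, R10, V1} → V_4 = 1.860-0.1276j
Node n5: branches {R1, C1, R6, R7, I4, R10, R11, V1} → V_5 = 4.130-0.1276j
Source currents: i(V1)=0.2127-1.172e-05j, i(V2)=-0.4854-1.164j

2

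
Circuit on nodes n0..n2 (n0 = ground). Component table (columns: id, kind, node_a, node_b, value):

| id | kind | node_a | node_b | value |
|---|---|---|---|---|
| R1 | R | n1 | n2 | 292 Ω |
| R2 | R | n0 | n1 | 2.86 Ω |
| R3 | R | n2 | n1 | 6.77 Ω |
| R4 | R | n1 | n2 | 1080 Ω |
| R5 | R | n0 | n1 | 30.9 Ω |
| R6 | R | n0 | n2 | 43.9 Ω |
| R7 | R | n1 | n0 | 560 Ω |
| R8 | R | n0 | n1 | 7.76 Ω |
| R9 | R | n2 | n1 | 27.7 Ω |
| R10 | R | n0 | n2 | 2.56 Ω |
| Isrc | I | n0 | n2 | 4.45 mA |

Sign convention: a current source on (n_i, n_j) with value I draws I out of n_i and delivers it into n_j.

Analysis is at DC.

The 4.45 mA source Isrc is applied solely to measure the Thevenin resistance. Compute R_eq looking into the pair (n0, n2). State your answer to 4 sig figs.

MNA unknowns: 2 node voltages V₁..V_2
R1: Y=0.003425 on G[1,2]
R2: Y=0.3497 on G[0,1]
R3: Y=0.1477 on G[2,1]
R4: Y=0.0009259 on G[1,2]
R5: Y=0.03236 on G[0,1]
R6: Y=0.02278 on G[0,2]
R7: Y=0.001786 on G[1,0]
R8: Y=0.1289 on G[0,1]
R9: Y=0.03610 on G[2,1]
R10: Y=0.3906 on G[0,2]
Isrc: z[0]−=0.00445, z[2]+=0.00445
solve → V1=0.002168, V2=0.008076

R_eq = 1.815 Ω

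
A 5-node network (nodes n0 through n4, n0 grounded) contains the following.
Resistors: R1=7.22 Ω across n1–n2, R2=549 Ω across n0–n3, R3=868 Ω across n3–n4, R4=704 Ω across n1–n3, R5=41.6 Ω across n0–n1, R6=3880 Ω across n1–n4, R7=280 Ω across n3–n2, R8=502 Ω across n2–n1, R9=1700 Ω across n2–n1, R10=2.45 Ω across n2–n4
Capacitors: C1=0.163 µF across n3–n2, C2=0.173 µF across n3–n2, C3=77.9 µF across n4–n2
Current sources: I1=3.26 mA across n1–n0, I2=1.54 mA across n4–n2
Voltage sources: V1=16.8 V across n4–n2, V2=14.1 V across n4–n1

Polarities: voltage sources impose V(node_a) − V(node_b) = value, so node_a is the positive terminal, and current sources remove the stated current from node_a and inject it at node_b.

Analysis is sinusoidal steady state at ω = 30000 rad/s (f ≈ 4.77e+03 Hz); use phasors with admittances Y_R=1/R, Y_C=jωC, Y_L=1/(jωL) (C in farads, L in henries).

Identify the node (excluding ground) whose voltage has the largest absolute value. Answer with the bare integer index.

4

Apply KCL at each of the 4 non-ground nodes and solve the resulting linear system.
Node n1: branches {R1, R4, R5, R6, R8, I1, R9, V2} → V_1 = -0.03067+0.1219j
Node n2: branches {R1, C1, R7, R8, I2, R9, C2, R10, C3, V1} → V_2 = -2.731+0.1219j
Node n3: branches {R2, R3, R4, C1, R7, C2} → V_3 = -1.385-1.609j
Node n4: branches {R3, R6, I2, R10, C3, V1, V2} → V_4 = 14.07+0.1219j
Source currents: i(V1)=-7.262-39.27j, i(V2)=0.3817+0.005389j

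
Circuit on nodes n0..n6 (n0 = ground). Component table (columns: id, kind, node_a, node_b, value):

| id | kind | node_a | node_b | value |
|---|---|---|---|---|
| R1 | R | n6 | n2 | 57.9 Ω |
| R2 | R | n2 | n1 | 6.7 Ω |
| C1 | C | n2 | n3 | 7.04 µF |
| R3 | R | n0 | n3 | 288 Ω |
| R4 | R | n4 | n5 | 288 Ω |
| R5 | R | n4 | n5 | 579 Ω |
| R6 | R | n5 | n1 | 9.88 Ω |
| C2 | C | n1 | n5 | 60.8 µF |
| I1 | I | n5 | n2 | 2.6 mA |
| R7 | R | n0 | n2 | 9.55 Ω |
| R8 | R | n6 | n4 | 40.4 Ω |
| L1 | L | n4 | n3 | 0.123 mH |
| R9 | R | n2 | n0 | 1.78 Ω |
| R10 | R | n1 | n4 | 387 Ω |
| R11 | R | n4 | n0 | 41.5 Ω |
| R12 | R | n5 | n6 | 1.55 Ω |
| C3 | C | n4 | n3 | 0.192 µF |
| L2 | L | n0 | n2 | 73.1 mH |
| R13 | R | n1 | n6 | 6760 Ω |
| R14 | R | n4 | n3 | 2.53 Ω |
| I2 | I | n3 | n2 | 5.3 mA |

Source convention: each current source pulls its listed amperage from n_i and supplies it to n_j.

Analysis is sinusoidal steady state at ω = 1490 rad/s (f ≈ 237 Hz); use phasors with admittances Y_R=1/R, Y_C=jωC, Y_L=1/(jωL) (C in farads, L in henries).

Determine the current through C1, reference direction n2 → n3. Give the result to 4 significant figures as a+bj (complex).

MNA unknowns: 6 node voltages V₁..V_6
R1: Y=0.01727+0.000j on G[6,2]
R2: Y=0.1493+0.000j on G[2,1]
C1: Y=0.000+0.01049j on G[2,3]
R3: Y=0.003472+0.000j on G[0,3]
R4: Y=0.003472+0.000j on G[4,5]
R5: Y=0.001727+0.000j on G[4,5]
R6: Y=0.1012+0.000j on G[5,1]
C2: Y=0.000+0.09059j on G[1,5]
I1: z[5]−=0.0026, z[2]+=0.0026
R7: Y=0.1047+0.000j on G[0,2]
R8: Y=0.02475+0.000j on G[6,4]
L1: Y=0.000-5.456j on G[4,3]
R9: Y=0.5618+0.000j on G[2,0]
R10: Y=0.002584+0.000j on G[1,4]
R11: Y=0.02410+0.000j on G[4,0]
R12: Y=0.6452+0.000j on G[5,6]
C3: Y=0.000+0.0002861j on G[4,3]
L2: Y=0.000-0.009181j on G[0,2]
R13: Y=0.0001479+0.000j on G[1,6]
R14: Y=0.3953+0.000j on G[4,3]
I2: z[3]−=0.0053, z[2]+=0.0053
solve → V1=-0.02163-0.0005993j, V2=0.004378-0.001087j, V3=-0.1057+0.02702j, V4=-0.1055+0.02785j, V5=-0.04173+0.01736j, V6=-0.04286+0.01727j

0.0002948+0.001155j A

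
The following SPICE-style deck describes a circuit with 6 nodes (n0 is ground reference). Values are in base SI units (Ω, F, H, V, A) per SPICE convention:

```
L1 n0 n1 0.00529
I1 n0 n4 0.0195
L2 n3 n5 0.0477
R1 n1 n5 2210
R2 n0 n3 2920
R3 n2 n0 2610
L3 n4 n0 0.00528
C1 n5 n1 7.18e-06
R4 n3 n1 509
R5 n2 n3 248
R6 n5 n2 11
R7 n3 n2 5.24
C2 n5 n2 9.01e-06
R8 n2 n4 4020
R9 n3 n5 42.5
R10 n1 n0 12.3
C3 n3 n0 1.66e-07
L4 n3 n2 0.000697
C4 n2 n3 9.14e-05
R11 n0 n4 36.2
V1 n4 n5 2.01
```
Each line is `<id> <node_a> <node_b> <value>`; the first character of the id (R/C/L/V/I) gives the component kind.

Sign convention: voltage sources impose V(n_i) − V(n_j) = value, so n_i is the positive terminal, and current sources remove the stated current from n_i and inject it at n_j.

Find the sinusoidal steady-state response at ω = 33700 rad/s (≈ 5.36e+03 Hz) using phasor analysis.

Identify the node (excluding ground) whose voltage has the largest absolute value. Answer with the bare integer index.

4

Element admittances at ω=33700 rad/s:
  Y(L1) = 0.000-0.005609j S between n0,n1
  I1: injects 0.0195 A into n4 (from n0)
  Y(L2) = 0.000-0.0006221j S between n3,n5
  Y(R1) = 0.0004525+0.000j S between n1,n5
  Y(R2) = 0.0003425+0.000j S between n0,n3
  Y(R3) = 0.0003831+0.000j S between n2,n0
  Y(L3) = 0.000-0.005620j S between n4,n0
  Y(C1) = 0.000+0.2420j S between n5,n1
  Y(R4) = 0.001965+0.000j S between n3,n1
  Y(R5) = 0.004032+0.000j S between n2,n3
  Y(R6) = 0.09091+0.000j S between n5,n2
  Y(R7) = 0.1908+0.000j S between n3,n2
  Y(C2) = 0.000+0.3036j S between n5,n2
  Y(R8) = 0.0002488+0.000j S between n2,n4
  Y(R9) = 0.02353+0.000j S between n3,n5
  Y(R10) = 0.08130+0.000j S between n1,n0
  Y(C3) = 0.000+0.005594j S between n3,n0
  Y(L4) = 0.000-0.04257j S between n3,n2
  Y(C4) = 0.000+3.080j S between n2,n3
  Y(R11) = 0.02762+0.000j S between n0,n4
  V1: constraint V(n4)−V(n5) = 2.01
Assemble and solve the 6×6 MNA system:
  V(n1)=-0.3383+0.05621j  V(n2)=-0.3069+0.1659j  V(n3)=-0.3064+0.1656j  V(n4)=1.697+0.1689j  V(n5)=-0.3127+0.1689j
  i(V1)=-0.02884+0.004873j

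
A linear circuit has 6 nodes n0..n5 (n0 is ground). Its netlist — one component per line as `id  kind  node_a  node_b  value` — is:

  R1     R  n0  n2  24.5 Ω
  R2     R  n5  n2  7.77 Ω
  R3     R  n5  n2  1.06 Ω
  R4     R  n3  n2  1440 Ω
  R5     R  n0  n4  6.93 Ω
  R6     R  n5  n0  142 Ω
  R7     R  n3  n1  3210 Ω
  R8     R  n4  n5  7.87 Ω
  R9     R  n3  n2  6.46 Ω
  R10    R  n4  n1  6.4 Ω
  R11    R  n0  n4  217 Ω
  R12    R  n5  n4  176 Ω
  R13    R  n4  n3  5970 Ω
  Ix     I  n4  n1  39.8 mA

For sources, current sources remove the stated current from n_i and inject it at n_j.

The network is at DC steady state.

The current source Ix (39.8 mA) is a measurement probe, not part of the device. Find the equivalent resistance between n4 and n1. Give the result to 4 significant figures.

R_eq = 6.387 Ω

Apply KCL at each of the 5 non-ground nodes and solve the resulting linear system.
Node n1: branches {R7, R10, Ix} → V_1 = 0.2541
Node n2: branches {R1, R2, R3, R4, R9} → V_2 = 0.0003908
Node n3: branches {R4, R7, R9, R13} → V_3 = 0.0008970
Node n4: branches {R5, R8, R10, R11, R12, R13, Ix} → V_4 = -0.0001228
Node n5: branches {R2, R3, R6, R8, R12} → V_5 = 0.0003323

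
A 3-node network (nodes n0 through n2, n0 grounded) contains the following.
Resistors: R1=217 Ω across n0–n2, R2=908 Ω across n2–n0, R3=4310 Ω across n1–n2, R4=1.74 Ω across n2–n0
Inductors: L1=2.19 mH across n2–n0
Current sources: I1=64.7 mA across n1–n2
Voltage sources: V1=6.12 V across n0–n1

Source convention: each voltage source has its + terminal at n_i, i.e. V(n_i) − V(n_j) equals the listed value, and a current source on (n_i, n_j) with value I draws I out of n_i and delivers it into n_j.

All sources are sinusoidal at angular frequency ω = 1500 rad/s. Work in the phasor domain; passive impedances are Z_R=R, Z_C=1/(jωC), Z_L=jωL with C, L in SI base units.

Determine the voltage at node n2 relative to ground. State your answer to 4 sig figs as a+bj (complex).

MNA unknowns: 2 node voltages V₁..V_2 plus 1 source current (V1)
R1: Y=0.004608+0.000j on G[0,2]
L1: Y=0.000-0.3044j on G[2,0]
R2: Y=0.001101+0.000j on G[2,0]
R3: Y=0.0002320+0.000j on G[1,2]
I1: z[1]−=0.0647, z[2]+=0.0647
R4: Y=0.5747+0.000j on G[2,0]
V1: row V0−V1=6.12, i_V1 at 0,1
solve → V1=-6.120+0.000j, V2=0.08549+0.04482j
aux → i_V1=0.06326-1.040e-05j

0.08549+0.04482j V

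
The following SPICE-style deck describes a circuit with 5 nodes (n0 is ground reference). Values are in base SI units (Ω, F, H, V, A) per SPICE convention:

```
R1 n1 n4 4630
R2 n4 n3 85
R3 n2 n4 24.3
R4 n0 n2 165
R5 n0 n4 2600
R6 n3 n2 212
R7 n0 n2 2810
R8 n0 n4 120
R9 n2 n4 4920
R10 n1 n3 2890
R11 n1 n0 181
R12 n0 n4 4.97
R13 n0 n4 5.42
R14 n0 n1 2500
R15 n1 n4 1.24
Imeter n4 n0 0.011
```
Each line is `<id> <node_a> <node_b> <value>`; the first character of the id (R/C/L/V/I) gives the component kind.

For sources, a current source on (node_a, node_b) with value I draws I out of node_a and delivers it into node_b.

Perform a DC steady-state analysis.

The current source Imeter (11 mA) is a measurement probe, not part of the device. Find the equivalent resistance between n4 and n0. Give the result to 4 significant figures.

Element admittances at DC:
  Y(R1) = 0.0002160 S between n1,n4
  Y(R2) = 0.01176 S between n4,n3
  Y(R3) = 0.04115 S between n2,n4
  Y(R4) = 0.006061 S between n0,n2
  Y(R5) = 0.0003846 S between n0,n4
  Y(R6) = 0.004717 S between n3,n2
  Y(R7) = 0.0003559 S between n0,n2
  Y(R8) = 0.008333 S between n0,n4
  Y(R9) = 0.0002033 S between n2,n4
  Y(R10) = 0.0003460 S between n1,n3
  Y(R11) = 0.005525 S between n1,n0
  Y(R12) = 0.2012 S between n0,n4
  Y(R13) = 0.1845 S between n0,n4
  Y(R14) = 0.0004000 S between n0,n1
  Y(R15) = 0.8065 S between n1,n4
  Imeter: injects 0.011 A into n0 (from n4)
Assemble and solve the 4×4 MNA system:
  V(n1)=-0.02690  V(n2)=-0.02370  V(n3)=-0.02614  V(n4)=-0.02710

R_eq = 2.464 Ω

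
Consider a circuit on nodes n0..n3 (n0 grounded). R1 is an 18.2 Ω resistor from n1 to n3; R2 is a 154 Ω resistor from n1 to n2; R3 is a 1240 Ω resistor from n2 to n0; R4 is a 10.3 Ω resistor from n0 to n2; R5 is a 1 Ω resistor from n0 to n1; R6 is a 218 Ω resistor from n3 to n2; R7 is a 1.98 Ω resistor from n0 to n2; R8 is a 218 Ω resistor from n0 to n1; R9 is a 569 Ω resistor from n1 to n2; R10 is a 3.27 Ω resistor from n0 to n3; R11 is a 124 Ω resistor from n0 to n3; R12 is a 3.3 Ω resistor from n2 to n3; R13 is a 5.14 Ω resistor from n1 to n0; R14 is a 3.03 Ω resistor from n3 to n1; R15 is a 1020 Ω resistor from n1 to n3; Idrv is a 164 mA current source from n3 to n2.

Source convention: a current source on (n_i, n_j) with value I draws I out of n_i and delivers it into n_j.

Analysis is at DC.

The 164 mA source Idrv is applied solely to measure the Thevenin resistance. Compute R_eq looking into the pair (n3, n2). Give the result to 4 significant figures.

R_eq = 1.631 Ω

MNA unknowns: 3 node voltages V₁..V_3
R1: Y=0.05495 on G[1,3]
R2: Y=0.006494 on G[1,2]
R3: Y=0.0008065 on G[2,0]
R4: Y=0.09709 on G[0,2]
R5: Y=1.000 on G[0,1]
R6: Y=0.004587 on G[3,2]
R7: Y=0.5051 on G[0,2]
R8: Y=0.004587 on G[0,1]
R9: Y=0.001757 on G[1,2]
R10: Y=0.3058 on G[0,3]
R11: Y=0.008065 on G[0,3]
R12: Y=0.3030 on G[2,3]
R13: Y=0.1946 on G[1,0]
R14: Y=0.3300 on G[3,1]
R15: Y=0.0009804 on G[1,3]
Idrv: z[3]−=0.164, z[2]+=0.164
solve → V1=-0.03184, V2=0.1332, V3=-0.1343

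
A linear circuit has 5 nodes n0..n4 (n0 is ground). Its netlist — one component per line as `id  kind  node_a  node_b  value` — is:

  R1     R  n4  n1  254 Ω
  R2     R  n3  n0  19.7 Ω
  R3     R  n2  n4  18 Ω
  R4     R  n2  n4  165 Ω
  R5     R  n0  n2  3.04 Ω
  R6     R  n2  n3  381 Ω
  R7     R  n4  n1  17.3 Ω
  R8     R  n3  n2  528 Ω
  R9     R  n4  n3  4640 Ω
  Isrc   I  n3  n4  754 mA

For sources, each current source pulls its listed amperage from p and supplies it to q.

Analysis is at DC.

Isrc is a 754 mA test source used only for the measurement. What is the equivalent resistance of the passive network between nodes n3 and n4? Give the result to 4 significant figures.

Apply KCL at each of the 4 non-ground nodes and solve the resulting linear system.
Node n1: branches {R1, R7} → V_1 = 14.20
Node n2: branches {R3, R4, R5, R6, R8} → V_2 = 2.062
Node n3: branches {R2, R6, R8, R9, Isrc} → V_3 = -13.36
Node n4: branches {R1, R3, R4, R7, R9, Isrc} → V_4 = 14.20

R_eq = 36.56 Ω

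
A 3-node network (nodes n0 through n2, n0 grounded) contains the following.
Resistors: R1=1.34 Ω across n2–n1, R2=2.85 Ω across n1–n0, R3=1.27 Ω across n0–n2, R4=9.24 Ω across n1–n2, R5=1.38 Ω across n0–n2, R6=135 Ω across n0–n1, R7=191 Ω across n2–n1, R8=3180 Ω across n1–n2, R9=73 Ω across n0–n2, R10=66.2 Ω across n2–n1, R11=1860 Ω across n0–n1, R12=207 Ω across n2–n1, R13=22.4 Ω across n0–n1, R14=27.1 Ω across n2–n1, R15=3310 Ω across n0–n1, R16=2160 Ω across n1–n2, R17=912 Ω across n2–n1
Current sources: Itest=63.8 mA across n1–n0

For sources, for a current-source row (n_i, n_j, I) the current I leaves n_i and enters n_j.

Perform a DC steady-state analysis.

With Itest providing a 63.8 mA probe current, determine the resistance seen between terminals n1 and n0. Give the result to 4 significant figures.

MNA unknowns: 2 node voltages V₁..V_2
R1: Y=0.7463 on G[2,1]
R2: Y=0.3509 on G[1,0]
R3: Y=0.7874 on G[0,2]
R4: Y=0.1082 on G[1,2]
R5: Y=0.7246 on G[0,2]
R6: Y=0.007407 on G[0,1]
R7: Y=0.005236 on G[2,1]
R8: Y=0.0003145 on G[1,2]
R9: Y=0.01370 on G[0,2]
R10: Y=0.01511 on G[2,1]
R11: Y=0.0005376 on G[0,1]
R12: Y=0.004831 on G[2,1]
R13: Y=0.04464 on G[0,1]
R14: Y=0.03690 on G[2,1]
R15: Y=0.0003021 on G[0,1]
R16: Y=0.0004630 on G[1,2]
R17: Y=0.001096 on G[2,1]
Itest: z[1]−=0.0638, z[0]+=0.0638
solve → V1=-0.06530, V2=-0.02454

R_eq = 1.023 Ω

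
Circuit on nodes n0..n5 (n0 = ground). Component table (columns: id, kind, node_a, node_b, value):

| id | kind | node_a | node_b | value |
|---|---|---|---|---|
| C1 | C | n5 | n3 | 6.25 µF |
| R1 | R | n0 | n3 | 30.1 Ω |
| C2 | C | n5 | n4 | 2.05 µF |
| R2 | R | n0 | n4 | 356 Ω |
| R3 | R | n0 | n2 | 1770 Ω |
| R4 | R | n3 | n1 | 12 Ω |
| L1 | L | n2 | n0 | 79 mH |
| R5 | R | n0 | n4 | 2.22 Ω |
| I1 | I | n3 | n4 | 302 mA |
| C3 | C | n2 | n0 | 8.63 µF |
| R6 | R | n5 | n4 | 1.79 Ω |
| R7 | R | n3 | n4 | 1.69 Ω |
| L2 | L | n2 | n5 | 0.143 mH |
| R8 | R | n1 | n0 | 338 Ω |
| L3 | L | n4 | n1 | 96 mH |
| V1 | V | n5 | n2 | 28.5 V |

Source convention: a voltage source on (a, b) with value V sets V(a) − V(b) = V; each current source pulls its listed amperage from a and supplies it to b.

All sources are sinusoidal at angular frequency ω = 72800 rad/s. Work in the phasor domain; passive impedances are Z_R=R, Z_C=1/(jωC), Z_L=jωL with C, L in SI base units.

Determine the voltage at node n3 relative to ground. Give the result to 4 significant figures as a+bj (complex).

14.18+13.70j V

MNA unknowns: 5 node voltages V₁..V_5 plus 1 source current (V1)
C1: Y=0.000+0.4550j on G[5,3]
R1: Y=0.03322+0.000j on G[0,3]
C2: Y=0.000+0.1492j on G[5,4]
R2: Y=0.002809+0.000j on G[0,4]
R3: Y=0.0005650+0.000j on G[0,2]
R4: Y=0.08333+0.000j on G[3,1]
L1: Y=0.000-0.0001739j on G[2,0]
R5: Y=0.4505+0.000j on G[0,4]
I1: z[3]−=0.302, z[4]+=0.302
C3: Y=0.000+0.6283j on G[2,0]
R6: Y=0.5587+0.000j on G[5,4]
R7: Y=0.5917+0.000j on G[3,4]
L2: Y=0.000-0.09606j on G[2,5]
R8: Y=0.002959+0.000j on G[1,0]
L3: Y=0.000-0.0001431j on G[4,1]
V1: row V5−V2=28.5, i_V1 at 5,2
solve → V1=13.69+13.23j, V2=-7.506+9.954j, V3=14.18+13.70j, V4=12.67+9.298j, V5=20.99+9.954j
aux → i_V1=-6.256-1.971j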